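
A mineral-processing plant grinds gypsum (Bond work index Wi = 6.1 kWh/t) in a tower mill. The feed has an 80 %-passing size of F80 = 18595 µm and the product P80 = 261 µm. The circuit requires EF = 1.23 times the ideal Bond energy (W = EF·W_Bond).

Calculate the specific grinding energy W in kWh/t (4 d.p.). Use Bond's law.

Bond:  W = 10 Wi (1/√P − 1/√F)
1/√261 = 0.061898;  1/√18595 = 0.007333
W = 10·6.1·(0.061898 − 0.007333) = 3.3285 kWh/t
W_actual = 1.23 × 3.3285 = 4.0940 kWh/t

W = 4.0940 kWh/t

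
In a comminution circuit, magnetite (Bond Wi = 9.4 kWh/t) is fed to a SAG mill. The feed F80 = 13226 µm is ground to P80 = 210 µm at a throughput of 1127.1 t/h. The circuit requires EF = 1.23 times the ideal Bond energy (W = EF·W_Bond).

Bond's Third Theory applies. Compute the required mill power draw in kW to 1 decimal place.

W = 10 Wi / √P80 − 10 Wi / √F80
W = 10·9.4·(1/√210 − 1/√13226) = 10·9.4·(0.060311) = 5.6693 kWh/t
Apply correction: 5.6693 × 1.23 = 6.9732 kWh/t
Power = W × throughput = 6.9732 kWh/t × 1127.1 t/h = 7859.5 kW

P = 7859.5 kW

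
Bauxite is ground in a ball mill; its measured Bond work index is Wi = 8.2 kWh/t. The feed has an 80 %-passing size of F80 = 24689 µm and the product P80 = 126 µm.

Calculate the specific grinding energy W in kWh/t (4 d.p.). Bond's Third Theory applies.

Bond:  W = 10 Wi (1/√P − 1/√F)
1/√126 = 0.089087;  1/√24689 = 0.006364
W = 10·8.2·(0.089087 − 0.006364) = 6.7833 kWh/t

W = 6.7833 kWh/t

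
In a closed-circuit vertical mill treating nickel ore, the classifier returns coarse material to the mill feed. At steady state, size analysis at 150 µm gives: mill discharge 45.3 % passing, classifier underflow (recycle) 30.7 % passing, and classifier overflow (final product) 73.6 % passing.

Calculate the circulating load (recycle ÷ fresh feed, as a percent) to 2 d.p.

CL = 193.84 %

Let r = R/F. Size balance at 150 µm:
Fd + Rd = Ru + Fo ⇒ R/F = (o−d)/(d−u)
r = (73.6 − 45.3)/(45.3 − 30.7) = 28.3/14.6 = 1.9384
CL = 100·r = 193.84 %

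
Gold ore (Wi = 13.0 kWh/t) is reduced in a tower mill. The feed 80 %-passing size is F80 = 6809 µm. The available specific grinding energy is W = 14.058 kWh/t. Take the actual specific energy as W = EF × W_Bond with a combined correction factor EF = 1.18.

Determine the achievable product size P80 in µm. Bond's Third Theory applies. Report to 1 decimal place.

W = 10·Wi·(P80^(-½) − F80^(-½))
W_Bond = W / EF = 14.058 / 1.18 = 11.9136 kWh/t
1/√P80 = 1/√F80 + W_Bond/(10·Wi)
  = 11.9136/(10·13.0) + 1/√6809 = 0.091643 + 0.012119 = 0.103762
P80 = (1/0.103762)² = 9.6375² = 92.88 µm

P80 = 92.9 µm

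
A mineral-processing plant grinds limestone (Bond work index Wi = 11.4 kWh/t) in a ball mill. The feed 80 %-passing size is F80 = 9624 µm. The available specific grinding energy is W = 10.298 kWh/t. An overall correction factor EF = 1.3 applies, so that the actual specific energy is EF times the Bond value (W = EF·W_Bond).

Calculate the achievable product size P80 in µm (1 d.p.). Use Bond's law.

P80 = 157.5 µm

W = 10 Wi (1/√P80 − 1/√F80)  [Bond]
W_Bond = W / EF = 10.298 / 1.3 = 7.9215 kWh/t
1/√P80 = 1/√F80 + W_Bond/(10·Wi)
  = 7.9215/(10·11.4) + 1/√9624 = 0.069487 + 0.010193 = 0.079681
P80 = (1/0.079681)² = 12.5501² = 157.50 µm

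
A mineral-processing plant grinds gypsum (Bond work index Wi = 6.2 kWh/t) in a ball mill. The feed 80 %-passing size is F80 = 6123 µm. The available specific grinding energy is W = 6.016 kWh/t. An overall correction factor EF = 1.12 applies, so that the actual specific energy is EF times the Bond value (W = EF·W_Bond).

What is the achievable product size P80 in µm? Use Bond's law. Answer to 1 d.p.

P80 = 101.2 µm

W = 10 Wi (1/√P80 − 1/√F80)  [Bond]
W_Bond = W / EF = 6.016 / 1.12 = 5.3714 kWh/t
P80^(−½) = W_Bond/(10 Wi) + F80^(−½)
  = 5.3714/(10·6.2) + 1/√6123 = 0.086636 + 0.012780 = 0.099416
P80 = (1/0.099416)² = 10.0588² = 101.18 µm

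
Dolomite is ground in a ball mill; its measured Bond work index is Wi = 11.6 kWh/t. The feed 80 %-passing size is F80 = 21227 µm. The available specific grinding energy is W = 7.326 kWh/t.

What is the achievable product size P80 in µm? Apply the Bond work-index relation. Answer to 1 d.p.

W_Bond = 10·Wi·(1/√P₈₀ − 1/√F₈₀)
P80^-0.5 = F80^-0.5 + W/(10 Wi)
  = 7.3260/(10·11.6) + 1/√21227 = 0.063155 + 0.006864 = 0.070019
P80 = (1/0.070019)² = 14.2819² = 203.97 µm

P80 = 204.0 µm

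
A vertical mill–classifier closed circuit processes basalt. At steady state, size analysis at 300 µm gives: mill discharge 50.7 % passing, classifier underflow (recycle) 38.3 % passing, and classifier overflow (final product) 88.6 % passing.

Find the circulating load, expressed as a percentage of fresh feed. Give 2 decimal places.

CL = 305.65 %

Balance %-passing 300 µm (r = R/F):
r = (o − d)/(d − u)
r = (88.6 − 50.7)/(50.7 − 38.3) = 37.9/12.4 = 3.0565
CL = 100·r = 305.65 %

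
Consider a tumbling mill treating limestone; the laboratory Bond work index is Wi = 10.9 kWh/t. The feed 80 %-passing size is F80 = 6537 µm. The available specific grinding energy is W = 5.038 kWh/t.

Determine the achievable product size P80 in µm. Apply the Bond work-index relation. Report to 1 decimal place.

W_Bond = 10·Wi·(1/√P₈₀ − 1/√F₈₀)
⇒ 1/√P80 = W/(10 Wi) + 1/√F80
  = 5.0380/(10·10.9) + 1/√6537 = 0.046220 + 0.012368 = 0.058589
P80 = (1/0.058589)² = 17.0682² = 291.32 µm

P80 = 291.3 µm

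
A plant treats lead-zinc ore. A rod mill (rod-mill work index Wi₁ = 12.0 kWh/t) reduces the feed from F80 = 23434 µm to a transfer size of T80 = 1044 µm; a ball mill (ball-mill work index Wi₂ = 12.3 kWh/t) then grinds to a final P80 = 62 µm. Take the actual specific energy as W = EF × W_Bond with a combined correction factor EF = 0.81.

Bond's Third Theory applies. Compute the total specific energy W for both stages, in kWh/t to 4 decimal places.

W = 11.9429 kWh/t

W = 10 Wi (P80^-0.5 − F80^-0.5)
Stage 1 (23434→1044 µm, Wi₁=12.0): W₁ = 10·12.0·(0.030949 − 0.006532) = 2.9300 kWh/t
Stage 2 (1044→62 µm, Wi₂=12.3): W₂ = 10·12.3·(0.127000 − 0.030949) = 11.8143 kWh/t
W = W₁ + W₂ = 2.9300 + 11.8143 = 14.7443 kWh/t
Corrected W = EF·W_Bond = 0.81·14.7443 = 11.9429 kWh/t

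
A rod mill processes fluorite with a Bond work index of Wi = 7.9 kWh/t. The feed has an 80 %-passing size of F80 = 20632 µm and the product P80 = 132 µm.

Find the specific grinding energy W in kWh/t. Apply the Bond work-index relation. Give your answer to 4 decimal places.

Bond: W = 10·Wi·(1/√P80 − 1/√F80)
1/√132 = 0.087039;  1/√20632 = 0.006962
W = 10·7.9·(0.087039 − 0.006962) = 6.3261 kWh/t

W = 6.3261 kWh/t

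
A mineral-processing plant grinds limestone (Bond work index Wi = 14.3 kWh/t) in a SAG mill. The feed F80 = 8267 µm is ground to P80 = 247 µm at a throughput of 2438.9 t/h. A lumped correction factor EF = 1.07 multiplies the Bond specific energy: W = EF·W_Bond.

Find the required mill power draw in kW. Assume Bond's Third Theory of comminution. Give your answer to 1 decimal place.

W = 10 Wi (1/√P80 − 1/√F80)  [Bond]
W = 10·14.3·(1/√247 − 1/√8267) = 10·14.3·(0.052630) = 7.5261 kWh/t
Corrected W = EF·W_Bond = 1.07·7.5261 = 8.0529 kWh/t
P = W·T = 8.0529·2438.9 = 19640.3 kW

P = 19640.3 kW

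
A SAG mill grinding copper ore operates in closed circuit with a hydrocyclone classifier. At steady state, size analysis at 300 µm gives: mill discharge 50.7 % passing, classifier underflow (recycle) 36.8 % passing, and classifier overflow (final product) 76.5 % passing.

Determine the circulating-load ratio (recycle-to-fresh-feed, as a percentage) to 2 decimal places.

Balance %-passing 300 µm (r = R/F):
Fd + Rd = Ru + Fo ⇒ R/F = (o−d)/(d−u)
r = (76.5 − 50.7)/(50.7 − 36.8) = 25.8/13.9 = 1.8561
CL = 100·r = 185.61 %

CL = 185.61 %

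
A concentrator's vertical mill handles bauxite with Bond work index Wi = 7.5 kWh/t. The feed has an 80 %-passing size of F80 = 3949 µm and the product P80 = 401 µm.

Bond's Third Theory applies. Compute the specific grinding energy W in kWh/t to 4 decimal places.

W = 10 Wi (1/√P80 − 1/√F80)  [Bond]
1/√401 = 0.049938;  1/√3949 = 0.015913
W = 10·7.5·(0.049938 − 0.015913) = 2.5518 kWh/t

W = 2.5518 kWh/t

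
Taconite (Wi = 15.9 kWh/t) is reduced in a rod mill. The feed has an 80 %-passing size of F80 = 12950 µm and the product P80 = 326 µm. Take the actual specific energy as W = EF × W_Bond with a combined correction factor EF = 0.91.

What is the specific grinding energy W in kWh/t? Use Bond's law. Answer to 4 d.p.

W = 10 Wi / √P80 − 10 Wi / √F80
1/√326 = 0.055385;  1/√12950 = 0.008787
W = 10·15.9·(0.055385 − 0.008787) = 7.4090 kWh/t
Corrected W = EF·W_Bond = 0.91·7.4090 = 6.7422 kWh/t

W = 6.7422 kWh/t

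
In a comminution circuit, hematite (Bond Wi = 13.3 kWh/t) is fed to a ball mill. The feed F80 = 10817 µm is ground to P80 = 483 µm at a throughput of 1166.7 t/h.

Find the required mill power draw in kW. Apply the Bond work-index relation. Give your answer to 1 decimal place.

P = 5568.6 kW

Bond:  W = 10 Wi (1/√P − 1/√F)
W = 10·13.3·(1/√483 − 1/√10817) = 10·13.3·(0.035887) = 4.7729 kWh/t
Power = W × throughput = 4.7729 kWh/t × 1166.7 t/h = 5568.6 kW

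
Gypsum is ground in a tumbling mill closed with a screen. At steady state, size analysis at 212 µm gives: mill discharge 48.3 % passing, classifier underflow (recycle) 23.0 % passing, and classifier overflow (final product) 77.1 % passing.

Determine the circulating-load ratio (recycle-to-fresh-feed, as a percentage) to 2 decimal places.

Two-product formula at 212 µm:
(1+r)·d = r·u + o ⇒ r = (o−d)/(d−u)
r = (77.1 − 48.3)/(48.3 − 23.0) = 28.8/25.3 = 1.1383
CL = 100·r = 113.83 %

CL = 113.83 %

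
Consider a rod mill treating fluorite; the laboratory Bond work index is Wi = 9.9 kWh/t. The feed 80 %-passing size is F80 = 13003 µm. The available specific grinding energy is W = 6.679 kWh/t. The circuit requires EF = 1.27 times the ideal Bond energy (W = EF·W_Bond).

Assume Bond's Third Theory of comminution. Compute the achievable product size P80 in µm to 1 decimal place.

P80 = 261.1 µm

W = 10 Wi / √P80 − 10 Wi / √F80
W_Bond = W / EF = 6.679 / 1.27 = 5.2591 kWh/t
⇒ 1/√P80 = W_Bond/(10·Wi) + 1/√F80
  = 5.2591/(10·9.9) + 1/√13003 = 0.053122 + 0.008770 = 0.061891
P80 = (1/0.061891)² = 16.1574² = 261.06 µm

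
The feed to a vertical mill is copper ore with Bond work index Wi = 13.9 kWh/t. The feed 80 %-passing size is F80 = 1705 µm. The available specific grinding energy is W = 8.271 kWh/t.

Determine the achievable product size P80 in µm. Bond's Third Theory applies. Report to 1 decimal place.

P80 = 142.7 µm

Bond: W = 10·Wi·(1/√P80 − 1/√F80)
⇒ 1/√P80 = W/(10 Wi) + 1/√F80
  = 8.2710/(10·13.9) + 1/√1705 = 0.059504 + 0.024218 = 0.083722
P80 = (1/0.083722)² = 11.9444² = 142.67 µm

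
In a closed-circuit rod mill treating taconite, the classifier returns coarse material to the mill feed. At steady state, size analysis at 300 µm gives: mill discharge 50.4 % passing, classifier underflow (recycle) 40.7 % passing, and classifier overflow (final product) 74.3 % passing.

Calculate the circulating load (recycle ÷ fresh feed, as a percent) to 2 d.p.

Two-product formula at 300 µm:
(1+r)·d = r·u + o ⇒ r = (o−d)/(d−u)
r = (74.3 − 50.4)/(50.4 − 40.7) = 23.9/9.7 = 2.4639
CL = 100·r = 246.39 %

CL = 246.39 %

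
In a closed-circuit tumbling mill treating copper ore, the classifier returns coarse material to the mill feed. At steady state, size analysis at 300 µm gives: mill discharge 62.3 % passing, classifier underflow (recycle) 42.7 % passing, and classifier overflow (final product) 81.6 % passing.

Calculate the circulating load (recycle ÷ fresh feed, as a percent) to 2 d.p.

Classifier node, passing 300 µm:
(1+r)·d = r·u + o ⇒ r = (o−d)/(d−u)
r = (81.6 − 62.3)/(62.3 − 42.7) = 19.3/19.6 = 0.9847
CL = 100·r = 98.47 %

CL = 98.47 %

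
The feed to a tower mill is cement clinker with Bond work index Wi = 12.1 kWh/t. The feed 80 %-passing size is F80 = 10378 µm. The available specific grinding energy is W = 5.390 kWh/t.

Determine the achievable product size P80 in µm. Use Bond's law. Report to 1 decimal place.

P80 = 338.4 µm

W = 10 Wi (P80^-0.5 − F80^-0.5)
⇒ 1/√P80 = W/(10 Wi) + 1/√F80
  = 5.3900/(10·12.1) + 1/√10378 = 0.044545 + 0.009816 = 0.054362
P80 = (1/0.054362)² = 18.3953² = 338.39 µm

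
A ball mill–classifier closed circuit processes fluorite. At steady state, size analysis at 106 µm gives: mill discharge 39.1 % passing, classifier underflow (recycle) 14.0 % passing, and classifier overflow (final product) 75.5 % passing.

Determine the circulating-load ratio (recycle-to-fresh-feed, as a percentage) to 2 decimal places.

CL = 145.02 %

Two-product formula at 106 µm:
d + r·d = r·u + o → r(d−u) = o−d
r = (75.5 − 39.1)/(39.1 − 14.0) = 36.4/25.1 = 1.4502
CL = 100·r = 145.02 %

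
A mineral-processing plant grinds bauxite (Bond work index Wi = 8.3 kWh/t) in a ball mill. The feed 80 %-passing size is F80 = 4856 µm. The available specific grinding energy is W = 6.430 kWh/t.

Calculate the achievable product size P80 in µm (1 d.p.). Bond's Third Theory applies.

P80 = 118.6 µm

W = 10·Wi·[P80^(−½) − F80^(−½)]
1/√P80 = 1/√F80 + W/(10·Wi)
  = 6.4300/(10·8.3) + 1/√4856 = 0.077470 + 0.014350 = 0.091820
P80 = (1/0.091820)² = 10.8909² = 118.61 µm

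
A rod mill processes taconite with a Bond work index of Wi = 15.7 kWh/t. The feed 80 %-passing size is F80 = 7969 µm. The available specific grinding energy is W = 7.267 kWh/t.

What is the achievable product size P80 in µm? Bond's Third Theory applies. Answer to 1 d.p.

P80 = 302.6 µm

W = 10·Wi·[P80^(−½) − F80^(−½)]
⇒ 1/√P80 = W/(10·Wi) + 1/√F80
  = 7.2670/(10·15.7) + 1/√7969 = 0.046287 + 0.011202 = 0.057489
P80 = (1/0.057489)² = 17.3947² = 302.58 µm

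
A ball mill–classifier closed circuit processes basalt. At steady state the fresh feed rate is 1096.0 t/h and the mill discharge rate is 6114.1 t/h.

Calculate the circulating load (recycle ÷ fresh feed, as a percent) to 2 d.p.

CL = 457.86 %

Mill node: discharge = fresh + recycle.
R = M − F = 6114.1 − 1096.0 = 5018.1 t/h
CL = 100·R/F = 100·5018.1/1096.0 = 457.86 %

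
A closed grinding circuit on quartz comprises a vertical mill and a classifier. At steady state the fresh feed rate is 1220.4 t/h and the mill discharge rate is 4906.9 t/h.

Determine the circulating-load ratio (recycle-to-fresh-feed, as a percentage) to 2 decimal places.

M = F + R at steady state, so:
R = M − F = 4906.9 − 1220.4 = 3686.5 t/h
CL = 100·R/F = 100·3686.5/1220.4 = 302.07 %

CL = 302.07 %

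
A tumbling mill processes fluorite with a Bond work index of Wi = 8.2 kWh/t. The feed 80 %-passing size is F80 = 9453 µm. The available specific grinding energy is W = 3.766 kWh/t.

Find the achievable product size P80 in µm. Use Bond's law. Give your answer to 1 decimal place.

P80 = 316.5 µm

Bond: W = 10·Wi·(1/√P80 − 1/√F80)
P80^-0.5 = F80^-0.5 + W/(10 Wi)
  = 3.7660/(10·8.2) + 1/√9453 = 0.045927 + 0.010285 = 0.056212
P80 = (1/0.056212)² = 17.7898² = 316.48 µm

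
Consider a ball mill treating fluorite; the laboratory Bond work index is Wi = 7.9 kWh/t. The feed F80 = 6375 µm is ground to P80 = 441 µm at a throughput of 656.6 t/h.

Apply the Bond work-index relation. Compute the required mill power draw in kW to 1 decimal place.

P = 1820.4 kW

W = 10·Wi·[P80^(−½) − F80^(−½)]
W = 10·7.9·(1/√441 − 1/√6375) = 10·7.9·(0.035095) = 2.7725 kWh/t
Power = W × throughput = 2.7725 kWh/t × 656.6 t/h = 1820.4 kW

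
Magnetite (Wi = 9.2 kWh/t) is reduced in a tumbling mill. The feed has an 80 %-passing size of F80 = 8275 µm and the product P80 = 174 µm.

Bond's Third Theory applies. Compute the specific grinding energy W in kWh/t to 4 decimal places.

W = 10·Wi·[P80^(−½) − F80^(−½)]
1/√174 = 0.075810;  1/√8275 = 0.010993
W = 10·9.2·(0.075810 − 0.010993) = 5.9631 kWh/t

W = 5.9631 kWh/t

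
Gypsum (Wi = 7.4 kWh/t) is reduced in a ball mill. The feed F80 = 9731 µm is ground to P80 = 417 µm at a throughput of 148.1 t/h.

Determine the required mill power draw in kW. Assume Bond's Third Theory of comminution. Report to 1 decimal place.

W_Bond = 10·Wi·(1/√P₈₀ − 1/√F₈₀)
W = 10·7.4·(1/√417 − 1/√9731) = 10·7.4·(0.038833) = 2.8736 kWh/t
P_mill = W·ṁ = 2.8736·148.1 = 425.6 kW

P = 425.6 kW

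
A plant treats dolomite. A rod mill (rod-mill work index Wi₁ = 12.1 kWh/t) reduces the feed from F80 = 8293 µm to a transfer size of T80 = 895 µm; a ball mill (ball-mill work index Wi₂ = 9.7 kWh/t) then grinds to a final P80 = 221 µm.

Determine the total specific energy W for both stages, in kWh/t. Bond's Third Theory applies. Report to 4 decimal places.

W = 5.9984 kWh/t

W_Bond = 10·Wi·(1/√P₈₀ − 1/√F₈₀)
Stage 1 (8293→895 µm, Wi₁=12.1): W₁ = 10·12.1·(0.033426 − 0.010981) = 2.7159 kWh/t
Stage 2 (895→221 µm, Wi₂=9.7): W₂ = 10·9.7·(0.067267 − 0.033426) = 3.2826 kWh/t
W = W₁ + W₂ = 2.7159 + 3.2826 = 5.9984 kWh/t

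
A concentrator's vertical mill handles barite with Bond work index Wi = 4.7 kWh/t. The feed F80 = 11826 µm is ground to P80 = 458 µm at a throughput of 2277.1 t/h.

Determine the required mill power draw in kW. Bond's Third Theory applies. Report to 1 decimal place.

P = 4016.7 kW

W = 10·Wi·(P80^(-½) − F80^(-½))
W = 10·4.7·(1/√458 − 1/√11826) = 10·4.7·(0.037531) = 1.7640 kWh/t
P = W·T = 1.7640·2277.1 = 4016.7 kW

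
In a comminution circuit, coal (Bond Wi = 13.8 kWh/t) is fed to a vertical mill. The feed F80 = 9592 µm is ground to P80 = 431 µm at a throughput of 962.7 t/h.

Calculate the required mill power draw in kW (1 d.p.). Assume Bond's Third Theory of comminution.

P = 5042.8 kW

W_Bond = 10·Wi·(1/√P₈₀ − 1/√F₈₀)
W = 10·13.8·(1/√431 − 1/√9592) = 10·13.8·(0.037958) = 5.2382 kWh/t
P = W·T = 5.2382·962.7 = 5042.8 kW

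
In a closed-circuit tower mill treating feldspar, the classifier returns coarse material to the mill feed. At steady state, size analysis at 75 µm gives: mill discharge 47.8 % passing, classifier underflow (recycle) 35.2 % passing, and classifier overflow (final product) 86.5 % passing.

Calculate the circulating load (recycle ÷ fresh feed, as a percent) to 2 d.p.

Let r = R/F. Size balance at 75 µm:
(1+r)·d = r·u + o ⇒ r = (o−d)/(d−u)
r = (86.5 − 47.8)/(47.8 − 35.2) = 38.7/12.6 = 3.0714
CL = 100·r = 307.14 %

CL = 307.14 %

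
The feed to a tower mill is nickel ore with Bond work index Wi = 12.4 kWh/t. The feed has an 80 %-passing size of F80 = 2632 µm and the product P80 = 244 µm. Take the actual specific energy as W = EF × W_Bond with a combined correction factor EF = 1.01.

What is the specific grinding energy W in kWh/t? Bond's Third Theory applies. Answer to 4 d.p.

W = 5.5765 kWh/t

Bond:  W = 10 Wi (1/√P − 1/√F)
1/√244 = 0.064018;  1/√2632 = 0.019492
W = 10·12.4·(0.064018 − 0.019492) = 5.5213 kWh/t
Apply correction: 5.5213 × 1.01 = 5.5765 kWh/t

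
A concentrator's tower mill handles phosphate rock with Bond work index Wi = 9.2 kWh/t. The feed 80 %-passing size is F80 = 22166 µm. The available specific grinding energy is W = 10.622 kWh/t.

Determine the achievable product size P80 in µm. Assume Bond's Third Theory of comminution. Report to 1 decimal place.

W = 10 Wi / √P80 − 10 Wi / √F80
P80^(−½) = W/(10 Wi) + F80^(−½)
  = 10.6220/(10·9.2) + 1/√22166 = 0.115457 + 0.006717 = 0.122173
P80 = (1/0.122173)² = 8.1851² = 67.00 µm

P80 = 67.0 µm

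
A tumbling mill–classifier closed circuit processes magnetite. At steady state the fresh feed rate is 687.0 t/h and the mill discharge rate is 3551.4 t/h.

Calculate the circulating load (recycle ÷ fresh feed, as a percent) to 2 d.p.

CL = 416.94 %

Steady state: M = F + R.
R = M − F = 3551.4 − 687.0 = 2864.4 t/h
CL = 100·R/F = 100·2864.4/687.0 = 416.94 %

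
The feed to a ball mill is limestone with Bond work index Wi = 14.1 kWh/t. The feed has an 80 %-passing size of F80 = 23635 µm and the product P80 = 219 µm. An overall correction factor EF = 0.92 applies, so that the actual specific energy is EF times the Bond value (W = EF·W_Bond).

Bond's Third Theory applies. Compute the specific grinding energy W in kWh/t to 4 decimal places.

W = 7.9219 kWh/t

W = 10 Wi (P80^-0.5 − F80^-0.5)
1/√219 = 0.067574;  1/√23635 = 0.006505
W = 10·14.1·(0.067574 − 0.006505) = 8.6107 kWh/t
Corrected W = EF·W_Bond = 0.92·8.6107 = 7.9219 kWh/t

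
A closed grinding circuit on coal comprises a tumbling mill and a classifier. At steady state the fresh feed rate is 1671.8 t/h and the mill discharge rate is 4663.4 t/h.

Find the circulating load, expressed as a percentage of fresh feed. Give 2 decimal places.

M = F + R at steady state, so:
R = M − F = 4663.4 − 1671.8 = 2991.6 t/h
CL = 100·R/F = 100·2991.6/1671.8 = 178.94 %

CL = 178.94 %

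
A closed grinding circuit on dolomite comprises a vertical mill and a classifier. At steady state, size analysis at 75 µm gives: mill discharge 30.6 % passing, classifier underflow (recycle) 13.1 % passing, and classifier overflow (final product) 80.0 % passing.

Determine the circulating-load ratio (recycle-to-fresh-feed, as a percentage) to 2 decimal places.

Two-product formula at 75 µm:
r = (o − d)/(d − u)
r = (80.0 − 30.6)/(30.6 − 13.1) = 49.4/17.5 = 2.8229
CL = 100·r = 282.29 %

CL = 282.29 %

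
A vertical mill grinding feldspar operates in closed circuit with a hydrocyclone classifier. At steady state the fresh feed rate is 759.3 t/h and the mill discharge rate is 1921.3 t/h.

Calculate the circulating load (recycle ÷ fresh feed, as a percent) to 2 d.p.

M = F + R at steady state, so:
R = M − F = 1921.3 − 759.3 = 1162.0 t/h
CL = 100·R/F = 100·1162.0/759.3 = 153.04 %

CL = 153.04 %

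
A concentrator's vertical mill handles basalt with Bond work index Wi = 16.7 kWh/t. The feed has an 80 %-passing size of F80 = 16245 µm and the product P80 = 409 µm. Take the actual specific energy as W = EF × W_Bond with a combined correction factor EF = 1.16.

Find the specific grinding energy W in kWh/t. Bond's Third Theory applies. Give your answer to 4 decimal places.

W = 10 Wi (1/√P80 − 1/√F80)  [Bond]
1/√409 = 0.049447;  1/√16245 = 0.007846
W = 10·16.7·(0.049447 − 0.007846) = 6.9474 kWh/t
Apply correction: 6.9474 × 1.16 = 8.0589 kWh/t

W = 8.0589 kWh/t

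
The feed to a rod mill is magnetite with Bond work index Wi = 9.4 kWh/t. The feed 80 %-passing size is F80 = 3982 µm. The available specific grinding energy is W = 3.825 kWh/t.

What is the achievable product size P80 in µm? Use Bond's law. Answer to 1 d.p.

P80 = 312.8 µm

W = 10 Wi (1/√P80 − 1/√F80)  [Bond]
⇒ 1/√P80 = W/(10·Wi) + 1/√F80
  = 3.8250/(10·9.4) + 1/√3982 = 0.040691 + 0.015847 = 0.056539
P80 = (1/0.056539)² = 17.6870² = 312.83 µm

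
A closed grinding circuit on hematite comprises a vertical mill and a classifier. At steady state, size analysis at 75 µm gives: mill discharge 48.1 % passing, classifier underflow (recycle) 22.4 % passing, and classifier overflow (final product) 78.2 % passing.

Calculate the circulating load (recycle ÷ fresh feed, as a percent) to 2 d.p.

Two-product formula at 75 µm:
(1+r)·d = r·u + o ⇒ r = (o−d)/(d−u)
r = (78.2 − 48.1)/(48.1 − 22.4) = 30.1/25.7 = 1.1712
CL = 100·r = 117.12 %

CL = 117.12 %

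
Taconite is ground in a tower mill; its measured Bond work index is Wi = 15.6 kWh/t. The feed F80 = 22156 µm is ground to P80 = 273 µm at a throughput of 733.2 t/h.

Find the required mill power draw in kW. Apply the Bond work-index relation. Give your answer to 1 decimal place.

W = 10·Wi·(P80^(-½) − F80^(-½))
W = 10·15.6·(1/√273 − 1/√22156) = 10·15.6·(0.053805) = 8.3935 kWh/t
Power = W × throughput = 8.3935 kWh/t × 733.2 t/h = 6154.1 kW

P = 6154.1 kW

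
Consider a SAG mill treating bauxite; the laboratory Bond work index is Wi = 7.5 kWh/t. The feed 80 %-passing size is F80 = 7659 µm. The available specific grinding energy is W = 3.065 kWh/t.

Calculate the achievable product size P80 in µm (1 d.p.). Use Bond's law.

P80 = 365.7 µm

W_Bond = 10·Wi·(1/√P₈₀ − 1/√F₈₀)
P80^-0.5 = F80^-0.5 + W/(10 Wi)
  = 3.0650/(10·7.5) + 1/√7659 = 0.040867 + 0.011427 = 0.052293
P80 = (1/0.052293)² = 19.1230² = 365.69 µm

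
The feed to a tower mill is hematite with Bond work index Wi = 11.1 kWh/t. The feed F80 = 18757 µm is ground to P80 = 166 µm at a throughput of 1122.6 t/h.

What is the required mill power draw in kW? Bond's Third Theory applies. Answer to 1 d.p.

W = 10 Wi (P80^-0.5 − F80^-0.5)
W = 10·11.1·(1/√166 − 1/√18757) = 10·11.1·(0.070313) = 7.8048 kWh/t
Power = W × throughput = 7.8048 kWh/t × 1122.6 t/h = 8761.7 kW

P = 8761.7 kW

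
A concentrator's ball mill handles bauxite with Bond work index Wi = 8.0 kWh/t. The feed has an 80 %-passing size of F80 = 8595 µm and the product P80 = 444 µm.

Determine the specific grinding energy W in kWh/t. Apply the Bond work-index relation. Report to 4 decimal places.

W = 10 Wi (1/√P80 − 1/√F80)  [Bond]
1/√444 = 0.047458;  1/√8595 = 0.010786
W = 10·8.0·(0.047458 − 0.010786) = 2.9337 kWh/t

W = 2.9337 kWh/t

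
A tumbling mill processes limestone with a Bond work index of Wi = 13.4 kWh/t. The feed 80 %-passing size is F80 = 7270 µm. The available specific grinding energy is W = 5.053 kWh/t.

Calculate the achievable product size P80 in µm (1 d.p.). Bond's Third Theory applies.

W = 10 Wi (1/√P80 − 1/√F80)  [Bond]
P80^(−½) = W/(10 Wi) + F80^(−½)
  = 5.0530/(10·13.4) + 1/√7270 = 0.037709 + 0.011728 = 0.049437
P80 = (1/0.049437)² = 20.2277² = 409.16 µm

P80 = 409.2 µm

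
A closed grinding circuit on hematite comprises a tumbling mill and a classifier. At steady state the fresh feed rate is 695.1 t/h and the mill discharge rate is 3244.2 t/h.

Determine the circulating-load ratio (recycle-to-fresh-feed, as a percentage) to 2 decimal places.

M = F + R at steady state, so:
R = M − F = 3244.2 − 695.1 = 2549.1 t/h
CL = 100·R/F = 100·2549.1/695.1 = 366.72 %

CL = 366.72 %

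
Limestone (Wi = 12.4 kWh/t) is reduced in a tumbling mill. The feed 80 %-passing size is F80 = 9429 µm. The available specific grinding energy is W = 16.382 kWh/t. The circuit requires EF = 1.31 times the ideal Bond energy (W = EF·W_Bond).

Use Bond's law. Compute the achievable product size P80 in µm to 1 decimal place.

W = 10 Wi / √P80 − 10 Wi / √F80
W_Bond = W / EF = 16.382 / 1.31 = 12.5053 kWh/t
⇒ 1/√P80 = W_Bond/(10·Wi) + 1/√F80
  = 12.5053/(10·12.4) + 1/√9429 = 0.100850 + 0.010298 = 0.111148
P80 = (1/0.111148)² = 8.9970² = 80.95 µm

P80 = 80.9 µm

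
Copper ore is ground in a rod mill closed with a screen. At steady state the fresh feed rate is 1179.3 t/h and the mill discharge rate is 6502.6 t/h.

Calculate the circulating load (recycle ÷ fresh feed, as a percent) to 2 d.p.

Discharge = new feed + return, hence
R = M − F = 6502.6 − 1179.3 = 5323.3 t/h
CL = 100·R/F = 100·5323.3/1179.3 = 451.39 %

CL = 451.39 %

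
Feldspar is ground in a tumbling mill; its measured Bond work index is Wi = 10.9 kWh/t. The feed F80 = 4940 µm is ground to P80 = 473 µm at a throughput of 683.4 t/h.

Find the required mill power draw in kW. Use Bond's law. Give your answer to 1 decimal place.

P = 2365.2 kW

W = 10·Wi·(P80^(-½) − F80^(-½))
W = 10·10.9·(1/√473 − 1/√4940) = 10·10.9·(0.031752) = 3.4610 kWh/t
P = W·T = 3.4610·683.4 = 2365.2 kW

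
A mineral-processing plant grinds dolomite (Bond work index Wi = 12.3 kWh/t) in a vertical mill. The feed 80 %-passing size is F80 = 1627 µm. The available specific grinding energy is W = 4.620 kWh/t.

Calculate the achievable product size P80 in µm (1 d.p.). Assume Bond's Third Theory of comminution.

W = 10 Wi (1/√P80 − 1/√F80)  [Bond]
P80^-0.5 = F80^-0.5 + W/(10 Wi)
  = 4.6200/(10·12.3) + 1/√1627 = 0.037561 + 0.024792 = 0.062353
P80 = (1/0.062353)² = 16.0378² = 257.21 µm

P80 = 257.2 µm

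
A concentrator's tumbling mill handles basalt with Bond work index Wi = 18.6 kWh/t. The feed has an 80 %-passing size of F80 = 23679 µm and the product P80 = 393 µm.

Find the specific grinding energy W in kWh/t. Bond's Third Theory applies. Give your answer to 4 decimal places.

W = 8.1737 kWh/t

W = 10 Wi (P80^-0.5 − F80^-0.5)
1/√393 = 0.050443;  1/√23679 = 0.006499
W = 10·18.6·(0.050443 − 0.006499) = 8.1737 kWh/t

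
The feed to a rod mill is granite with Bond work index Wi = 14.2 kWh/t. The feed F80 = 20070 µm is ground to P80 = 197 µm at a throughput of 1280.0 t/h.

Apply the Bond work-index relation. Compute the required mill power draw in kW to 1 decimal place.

Bond: W = 10·Wi·(1/√P80 − 1/√F80)
W = 10·14.2·(1/√197 − 1/√20070) = 10·14.2·(0.064188) = 9.1147 kWh/t
Mill draw = 9.1147 × 1280.0 = 11666.9 kW

P = 11666.9 kW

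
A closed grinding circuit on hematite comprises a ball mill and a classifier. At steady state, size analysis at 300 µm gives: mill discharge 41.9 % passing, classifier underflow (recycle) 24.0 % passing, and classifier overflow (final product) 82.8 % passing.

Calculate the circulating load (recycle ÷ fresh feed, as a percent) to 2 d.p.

CL = 228.49 %

Let r = R/F. Size balance at 300 µm:
(1+r)d = ru + o → r = (o−d)/(d−u)
r = (82.8 − 41.9)/(41.9 − 24.0) = 40.9/17.9 = 2.2849
CL = 100·r = 228.49 %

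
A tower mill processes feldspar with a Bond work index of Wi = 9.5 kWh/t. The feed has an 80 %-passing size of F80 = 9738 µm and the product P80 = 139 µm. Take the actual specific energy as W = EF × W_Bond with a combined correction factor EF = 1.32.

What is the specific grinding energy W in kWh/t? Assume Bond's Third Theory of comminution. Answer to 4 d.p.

W = 10 Wi (1/√P80 − 1/√F80)  [Bond]
1/√139 = 0.084819;  1/√9738 = 0.010134
W = 10·9.5·(0.084819 − 0.010134) = 7.0951 kWh/t
Corrected W = EF·W_Bond = 1.32·7.0951 = 9.3655 kWh/t

W = 9.3655 kWh/t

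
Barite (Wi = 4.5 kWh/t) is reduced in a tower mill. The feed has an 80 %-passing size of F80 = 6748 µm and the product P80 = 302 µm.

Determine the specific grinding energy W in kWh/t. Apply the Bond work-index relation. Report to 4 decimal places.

W = 2.0417 kWh/t

W = 10 Wi (P80^-0.5 − F80^-0.5)
1/√302 = 0.057544;  1/√6748 = 0.012173
W = 10·4.5·(0.057544 − 0.012173) = 2.0417 kWh/t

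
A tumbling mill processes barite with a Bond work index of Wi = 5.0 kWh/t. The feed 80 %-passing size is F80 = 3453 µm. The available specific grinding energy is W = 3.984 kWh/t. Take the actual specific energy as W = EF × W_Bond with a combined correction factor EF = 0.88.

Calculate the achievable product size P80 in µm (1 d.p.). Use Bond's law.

P80 = 86.4 µm

W = 10·Wi·(P80^(-½) − F80^(-½))
W_Bond = W / EF = 3.984 / 0.88 = 4.5273 kWh/t
P80^-0.5 = F80^-0.5 + W_Bond/(10 Wi)
  = 4.5273/(10·5.0) + 1/√3453 = 0.090545 + 0.017018 = 0.107563
P80 = (1/0.107563)² = 9.2969² = 86.43 µm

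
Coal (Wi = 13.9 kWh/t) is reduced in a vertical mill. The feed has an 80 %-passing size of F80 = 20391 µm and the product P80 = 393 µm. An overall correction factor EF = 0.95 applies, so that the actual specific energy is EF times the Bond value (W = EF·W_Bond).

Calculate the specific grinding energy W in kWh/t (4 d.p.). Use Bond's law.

W = 5.7363 kWh/t

W = 10 Wi (P80^-0.5 − F80^-0.5)
1/√393 = 0.050443;  1/√20391 = 0.007003
W = 10·13.9·(0.050443 − 0.007003) = 6.0382 kWh/t
Apply correction: 6.0382 × 0.95 = 5.7363 kWh/t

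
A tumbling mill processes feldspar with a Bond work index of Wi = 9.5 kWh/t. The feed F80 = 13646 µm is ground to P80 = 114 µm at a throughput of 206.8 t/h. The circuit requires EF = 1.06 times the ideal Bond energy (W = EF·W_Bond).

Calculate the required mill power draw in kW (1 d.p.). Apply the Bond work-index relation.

P = 1772.1 kW

W = 10 Wi (1/√P80 − 1/√F80)  [Bond]
W = 10·9.5·(1/√114 − 1/√13646) = 10·9.5·(0.085098) = 8.0843 kWh/t
Apply correction: 8.0843 × 1.06 = 8.5694 kWh/t
P_mill = W·ṁ = 8.5694·206.8 = 1772.1 kW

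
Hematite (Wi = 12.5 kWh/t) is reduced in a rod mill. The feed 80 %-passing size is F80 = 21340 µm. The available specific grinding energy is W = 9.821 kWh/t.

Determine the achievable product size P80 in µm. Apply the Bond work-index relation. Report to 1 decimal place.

P80 = 137.1 µm

W = 10 Wi (1/√P80 − 1/√F80)  [Bond]
⇒ 1/√P80 = W/(10 Wi) + 1/√F80
  = 9.8210/(10·12.5) + 1/√21340 = 0.078568 + 0.006845 = 0.085413
P80 = (1/0.085413)² = 11.7078² = 137.07 µm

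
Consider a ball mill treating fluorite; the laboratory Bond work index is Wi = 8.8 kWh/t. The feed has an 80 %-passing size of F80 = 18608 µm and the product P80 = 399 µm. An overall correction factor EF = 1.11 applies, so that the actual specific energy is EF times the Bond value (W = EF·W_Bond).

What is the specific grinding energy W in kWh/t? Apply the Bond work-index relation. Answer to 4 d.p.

W = 10·Wi·(P80^(-½) − F80^(-½))
1/√399 = 0.050063;  1/√18608 = 0.007331
W = 10·8.8·(0.050063 − 0.007331) = 3.7604 kWh/t
With EF = 1.11: W = 3.7604·1.11 = 4.1740 kWh/t

W = 4.1740 kWh/t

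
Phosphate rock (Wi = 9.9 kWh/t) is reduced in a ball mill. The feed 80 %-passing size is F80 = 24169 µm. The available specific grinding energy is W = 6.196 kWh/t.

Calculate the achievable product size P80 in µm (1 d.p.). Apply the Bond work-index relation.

Bond:  W = 10 Wi (1/√P − 1/√F)
1/√P80 = 1/√F80 + W/(10·Wi)
  = 6.1960/(10·9.9) + 1/√24169 = 0.062586 + 0.006432 = 0.069018
P80 = (1/0.069018)² = 14.4889² = 209.93 µm

P80 = 209.9 µm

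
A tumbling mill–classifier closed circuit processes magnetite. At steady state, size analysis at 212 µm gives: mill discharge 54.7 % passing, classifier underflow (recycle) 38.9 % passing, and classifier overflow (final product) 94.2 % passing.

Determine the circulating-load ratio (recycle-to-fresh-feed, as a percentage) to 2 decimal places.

Let r = R/F. Size balance at 212 µm:
Fd + Rd = Ru + Fo ⇒ R/F = (o−d)/(d−u)
r = (94.2 − 54.7)/(54.7 − 38.9) = 39.5/15.8 = 2.5000
CL = 100·r = 250.00 %

CL = 250.00 %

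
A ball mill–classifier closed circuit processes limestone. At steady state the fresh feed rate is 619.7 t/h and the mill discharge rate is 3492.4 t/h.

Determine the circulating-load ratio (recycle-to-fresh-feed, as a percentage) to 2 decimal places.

CL = 463.56 %

Steady state: M = F + R.
R = M − F = 3492.4 − 619.7 = 2872.7 t/h
CL = 100·R/F = 100·2872.7/619.7 = 463.56 %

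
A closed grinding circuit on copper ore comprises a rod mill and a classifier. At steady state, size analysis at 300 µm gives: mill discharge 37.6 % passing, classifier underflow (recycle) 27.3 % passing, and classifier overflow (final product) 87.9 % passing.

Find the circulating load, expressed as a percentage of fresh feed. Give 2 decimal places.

CL = 488.35 %

Classifier node, passing 300 µm:
(1+r)d = ru + o → r = (o−d)/(d−u)
r = (87.9 − 37.6)/(37.6 − 27.3) = 50.3/10.3 = 4.8835
CL = 100·r = 488.35 %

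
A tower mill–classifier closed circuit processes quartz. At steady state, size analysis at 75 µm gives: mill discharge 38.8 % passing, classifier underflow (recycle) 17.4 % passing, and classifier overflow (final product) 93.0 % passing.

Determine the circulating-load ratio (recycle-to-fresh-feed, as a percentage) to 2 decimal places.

CL = 253.27 %

Mass balance on the −75 µm fraction:
d + r·d = r·u + o → r(d−u) = o−d
r = (93.0 − 38.8)/(38.8 − 17.4) = 54.2/21.4 = 2.5327
CL = 100·r = 253.27 %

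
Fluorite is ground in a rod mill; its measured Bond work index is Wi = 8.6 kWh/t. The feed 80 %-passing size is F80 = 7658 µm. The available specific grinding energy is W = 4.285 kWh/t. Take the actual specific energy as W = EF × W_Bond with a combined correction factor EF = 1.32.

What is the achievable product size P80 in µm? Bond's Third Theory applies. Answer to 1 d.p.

P80 = 413.6 µm

W = 10 Wi / √P80 − 10 Wi / √F80
W_Bond = W / EF = 4.285 / 1.32 = 3.2462 kWh/t
P80^(−½) = W_Bond/(10 Wi) + F80^(−½)
  = 3.2462/(10·8.6) + 1/√7658 = 0.037747 + 0.011427 = 0.049174
P80 = (1/0.049174)² = 20.3360² = 413.55 µm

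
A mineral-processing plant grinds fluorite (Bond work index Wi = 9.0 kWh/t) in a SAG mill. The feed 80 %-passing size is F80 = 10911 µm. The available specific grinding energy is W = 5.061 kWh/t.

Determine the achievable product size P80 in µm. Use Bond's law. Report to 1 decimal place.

W = 10·Wi·[P80^(−½) − F80^(−½)]
⇒ 1/√P80 = W/(10 Wi) + 1/√F80
  = 5.0610/(10·9.0) + 1/√10911 = 0.056233 + 0.009573 = 0.065807
P80 = (1/0.065807)² = 15.1960² = 230.92 µm

P80 = 230.9 µm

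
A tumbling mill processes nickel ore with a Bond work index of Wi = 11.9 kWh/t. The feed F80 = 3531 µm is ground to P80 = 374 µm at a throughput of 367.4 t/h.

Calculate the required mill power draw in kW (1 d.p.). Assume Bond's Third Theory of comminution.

P = 1525.0 kW

W = 10·Wi·[P80^(−½) − F80^(−½)]
W = 10·11.9·(1/√374 − 1/√3531) = 10·11.9·(0.034880) = 4.1507 kWh/t
P = W·T = 4.1507·367.4 = 1525.0 kW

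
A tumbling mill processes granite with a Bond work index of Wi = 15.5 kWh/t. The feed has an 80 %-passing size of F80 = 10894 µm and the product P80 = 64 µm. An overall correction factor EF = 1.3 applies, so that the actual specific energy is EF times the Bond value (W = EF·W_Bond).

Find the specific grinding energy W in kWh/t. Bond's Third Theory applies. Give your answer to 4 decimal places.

W = 10 Wi (1/√P80 − 1/√F80)  [Bond]
1/√64 = 0.125000;  1/√10894 = 0.009581
W = 10·15.5·(0.125000 − 0.009581) = 17.8900 kWh/t
Corrected W = EF·W_Bond = 1.3·17.8900 = 23.2569 kWh/t

W = 23.2569 kWh/t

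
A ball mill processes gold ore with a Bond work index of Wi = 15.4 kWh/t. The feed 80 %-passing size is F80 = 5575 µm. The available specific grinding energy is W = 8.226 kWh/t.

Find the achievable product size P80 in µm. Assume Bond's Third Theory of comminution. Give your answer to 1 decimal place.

P80 = 224.0 µm

W = 10·Wi·[P80^(−½) − F80^(−½)]
P80^(−½) = W/(10 Wi) + F80^(−½)
  = 8.2260/(10·15.4) + 1/√5575 = 0.053416 + 0.013393 = 0.066809
P80 = (1/0.066809)² = 14.9681² = 224.05 µm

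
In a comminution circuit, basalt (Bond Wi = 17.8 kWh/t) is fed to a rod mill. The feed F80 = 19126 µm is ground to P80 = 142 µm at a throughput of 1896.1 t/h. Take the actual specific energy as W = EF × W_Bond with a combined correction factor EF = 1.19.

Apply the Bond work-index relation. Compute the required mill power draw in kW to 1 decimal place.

W = 10 Wi / √P80 − 10 Wi / √F80
W = 10·17.8·(1/√142 − 1/√19126) = 10·17.8·(0.076687) = 13.6503 kWh/t
W_actual = 1.19 × 13.6503 = 16.2439 kWh/t
P = W·T = 16.2439·1896.1 = 30800.1 kW

P = 30800.1 kW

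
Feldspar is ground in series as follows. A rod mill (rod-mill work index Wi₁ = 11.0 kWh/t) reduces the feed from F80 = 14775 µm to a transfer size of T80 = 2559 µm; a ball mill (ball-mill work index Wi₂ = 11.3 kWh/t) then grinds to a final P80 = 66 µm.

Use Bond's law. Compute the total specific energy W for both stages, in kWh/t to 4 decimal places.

W = 12.9451 kWh/t

W = 10·Wi·[P80^(−½) − F80^(−½)]
Stage 1 (14775→2559 µm, Wi₁=11.0): W₁ = 10·11.0·(0.019768 − 0.008227) = 1.2695 kWh/t
Stage 2 (2559→66 µm, Wi₂=11.3): W₂ = 10·11.3·(0.123091 − 0.019768) = 11.6755 kWh/t
W = W₁ + W₂ = 1.2695 + 11.6755 = 12.9451 kWh/t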